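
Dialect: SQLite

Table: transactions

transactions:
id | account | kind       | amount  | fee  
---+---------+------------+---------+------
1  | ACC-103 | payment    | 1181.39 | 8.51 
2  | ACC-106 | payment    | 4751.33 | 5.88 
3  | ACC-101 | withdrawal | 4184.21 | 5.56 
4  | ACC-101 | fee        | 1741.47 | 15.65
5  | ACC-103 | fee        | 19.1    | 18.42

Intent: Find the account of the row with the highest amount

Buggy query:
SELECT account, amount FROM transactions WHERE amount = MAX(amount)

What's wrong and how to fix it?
Bug: MAX(amount) is an aggregate and cannot be used directly in WHERE

Fix: Use a subquery: WHERE amount = (SELECT MAX(amount) FROM transactions)

Corrected query:
SELECT account, amount FROM transactions WHERE amount = (SELECT MAX(amount) FROM transactions)

Result:
account | amount 
--------+--------
ACC-106 | 4751.33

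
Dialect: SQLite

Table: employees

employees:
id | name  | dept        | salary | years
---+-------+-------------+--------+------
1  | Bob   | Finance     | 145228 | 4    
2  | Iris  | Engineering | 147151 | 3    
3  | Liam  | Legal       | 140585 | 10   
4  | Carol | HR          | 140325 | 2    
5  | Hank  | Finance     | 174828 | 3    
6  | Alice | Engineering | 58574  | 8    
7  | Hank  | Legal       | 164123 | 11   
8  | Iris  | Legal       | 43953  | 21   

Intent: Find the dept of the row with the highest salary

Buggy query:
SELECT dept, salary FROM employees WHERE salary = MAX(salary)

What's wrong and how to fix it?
Bug: MAX(salary) is an aggregate and cannot be used directly in WHERE

Fix: Use a subquery: WHERE salary = (SELECT MAX(salary) FROM employees)

Corrected query:
SELECT dept, salary FROM employees WHERE salary = (SELECT MAX(salary) FROM employees)

Result:
dept    | salary
--------+-------
Finance | 174828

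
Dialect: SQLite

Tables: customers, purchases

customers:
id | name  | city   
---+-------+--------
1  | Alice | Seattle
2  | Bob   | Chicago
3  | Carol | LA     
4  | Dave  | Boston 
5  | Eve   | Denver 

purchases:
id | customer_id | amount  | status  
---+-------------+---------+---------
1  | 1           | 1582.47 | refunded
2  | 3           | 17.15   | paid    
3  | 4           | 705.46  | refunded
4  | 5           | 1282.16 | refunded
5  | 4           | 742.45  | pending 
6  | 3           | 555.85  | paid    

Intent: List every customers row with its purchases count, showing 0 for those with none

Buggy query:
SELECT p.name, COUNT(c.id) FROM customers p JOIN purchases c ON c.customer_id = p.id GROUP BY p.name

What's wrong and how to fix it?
Bug: INNER JOIN drops customers rows that have no matching purchases rows

Fix: Use LEFT JOIN so parents without children still appear (COUNT(c.id) gives 0)

Corrected query:
SELECT p.name, COUNT(c.id) FROM customers p LEFT JOIN purchases c ON c.customer_id = p.id GROUP BY p.name

Result:
name  | COUNT(c.id)
------+------------
Alice | 1          
Bob   | 0          
Carol | 2          
Dave  | 2          
Eve   | 1          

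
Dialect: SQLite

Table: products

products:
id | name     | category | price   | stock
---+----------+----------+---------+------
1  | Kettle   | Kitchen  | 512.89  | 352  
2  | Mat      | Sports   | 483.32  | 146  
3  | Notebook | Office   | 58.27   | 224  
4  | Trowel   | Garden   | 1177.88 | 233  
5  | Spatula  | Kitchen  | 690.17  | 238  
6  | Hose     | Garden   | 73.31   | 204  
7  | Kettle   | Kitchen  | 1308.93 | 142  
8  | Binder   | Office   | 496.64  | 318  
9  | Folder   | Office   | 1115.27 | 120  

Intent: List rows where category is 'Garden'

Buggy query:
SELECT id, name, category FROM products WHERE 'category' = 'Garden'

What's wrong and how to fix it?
Bug: Single quotes denote string literals in SQL; the column name is being compared as a constant string

Fix: Remove the quotes around the column name (or use double quotes for an identifier)

Corrected query:
SELECT id, name, category FROM products WHERE category = 'Garden'

Result:
id | name   | category
---+--------+---------
4  | Trowel | Garden  
6  | Hose   | Garden  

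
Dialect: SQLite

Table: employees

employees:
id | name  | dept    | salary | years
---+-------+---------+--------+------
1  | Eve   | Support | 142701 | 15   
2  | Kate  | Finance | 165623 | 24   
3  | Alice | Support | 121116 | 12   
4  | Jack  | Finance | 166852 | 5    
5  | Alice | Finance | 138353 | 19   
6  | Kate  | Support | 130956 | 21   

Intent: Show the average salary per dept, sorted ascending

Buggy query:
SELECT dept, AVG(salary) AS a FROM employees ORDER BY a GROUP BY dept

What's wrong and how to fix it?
Bug: GROUP BY must precede ORDER BY

Fix: Reorder: SELECT … FROM … GROUP BY … ORDER BY …

Corrected query:
SELECT dept, AVG(salary) AS a FROM employees GROUP BY dept ORDER BY a

Result:
dept    | a            
--------+--------------
Support | 131591       
Finance | 156942.666667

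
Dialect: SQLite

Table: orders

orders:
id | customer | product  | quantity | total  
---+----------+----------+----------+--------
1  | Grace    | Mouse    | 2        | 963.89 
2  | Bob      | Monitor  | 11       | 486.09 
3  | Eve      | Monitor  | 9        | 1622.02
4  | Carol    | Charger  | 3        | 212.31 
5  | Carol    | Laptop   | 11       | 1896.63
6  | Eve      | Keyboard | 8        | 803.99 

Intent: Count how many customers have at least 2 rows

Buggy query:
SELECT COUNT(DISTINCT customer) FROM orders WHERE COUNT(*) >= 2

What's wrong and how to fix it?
Bug: COUNT(*) cannot appear in WHERE; the per-group count doesn't exist yet

Fix: Group first with HAVING COUNT(*) >= 2, then COUNT the resulting groups

Corrected query:
SELECT COUNT(*) FROM (SELECT customer FROM orders GROUP BY customer HAVING COUNT(*) >= 2)

Result:
COUNT(*)
--------
2       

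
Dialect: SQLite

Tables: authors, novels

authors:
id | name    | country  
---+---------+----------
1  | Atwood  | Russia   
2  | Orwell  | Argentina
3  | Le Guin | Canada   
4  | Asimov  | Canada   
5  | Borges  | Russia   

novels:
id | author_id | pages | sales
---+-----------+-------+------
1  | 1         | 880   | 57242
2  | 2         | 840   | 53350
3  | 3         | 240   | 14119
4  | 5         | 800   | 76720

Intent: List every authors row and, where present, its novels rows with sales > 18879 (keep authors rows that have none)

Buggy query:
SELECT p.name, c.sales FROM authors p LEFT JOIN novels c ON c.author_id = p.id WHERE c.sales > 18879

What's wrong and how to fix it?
Bug: Filtering c.sales in WHERE discards the NULL rows produced by LEFT JOIN, turning it into an inner join

Fix: Put 'c.sales > 18879' in the JOIN's ON clause instead of WHERE

Corrected query:
SELECT p.name, c.sales FROM authors p LEFT JOIN novels c ON c.author_id = p.id AND c.sales > 18879

Result:
name    | sales
--------+------
Atwood  | 57242
Orwell  | 53350
Le Guin | NULL 
Asimov  | NULL 
Borges  | 76720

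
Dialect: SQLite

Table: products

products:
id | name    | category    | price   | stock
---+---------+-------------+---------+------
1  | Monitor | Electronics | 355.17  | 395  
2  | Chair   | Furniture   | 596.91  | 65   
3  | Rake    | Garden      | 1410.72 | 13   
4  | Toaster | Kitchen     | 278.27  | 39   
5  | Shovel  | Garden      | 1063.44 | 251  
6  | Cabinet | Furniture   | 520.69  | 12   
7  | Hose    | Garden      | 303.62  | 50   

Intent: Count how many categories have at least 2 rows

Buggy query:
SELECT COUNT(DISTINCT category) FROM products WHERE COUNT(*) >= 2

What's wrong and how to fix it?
Bug: WHERE filters individual rows, not groups, so a group-level COUNT is invalid there

Fix: Use a subquery that GROUPs and filters with HAVING, then count its rows

Corrected query:
SELECT COUNT(*) FROM (SELECT category FROM products GROUP BY category HAVING COUNT(*) >= 2)

Result:
COUNT(*)
--------
2       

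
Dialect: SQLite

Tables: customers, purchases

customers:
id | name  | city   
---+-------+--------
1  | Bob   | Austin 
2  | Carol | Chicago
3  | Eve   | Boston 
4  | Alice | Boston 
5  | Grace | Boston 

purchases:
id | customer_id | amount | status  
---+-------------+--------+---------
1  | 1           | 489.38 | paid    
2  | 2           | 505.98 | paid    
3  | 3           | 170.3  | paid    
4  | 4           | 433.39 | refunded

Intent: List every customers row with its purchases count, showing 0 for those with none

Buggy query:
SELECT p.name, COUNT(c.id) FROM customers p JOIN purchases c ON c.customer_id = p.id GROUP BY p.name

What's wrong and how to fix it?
Bug: An inner join excludes parents with zero children

Fix: Use LEFT JOIN so parents without children still appear (COUNT(c.id) gives 0)

Corrected query:
SELECT p.name, COUNT(c.id) FROM customers p LEFT JOIN purchases c ON c.customer_id = p.id GROUP BY p.name

Result:
name  | COUNT(c.id)
------+------------
Alice | 1          
Bob   | 1          
Carol | 1          
Eve   | 1          
Grace | 0          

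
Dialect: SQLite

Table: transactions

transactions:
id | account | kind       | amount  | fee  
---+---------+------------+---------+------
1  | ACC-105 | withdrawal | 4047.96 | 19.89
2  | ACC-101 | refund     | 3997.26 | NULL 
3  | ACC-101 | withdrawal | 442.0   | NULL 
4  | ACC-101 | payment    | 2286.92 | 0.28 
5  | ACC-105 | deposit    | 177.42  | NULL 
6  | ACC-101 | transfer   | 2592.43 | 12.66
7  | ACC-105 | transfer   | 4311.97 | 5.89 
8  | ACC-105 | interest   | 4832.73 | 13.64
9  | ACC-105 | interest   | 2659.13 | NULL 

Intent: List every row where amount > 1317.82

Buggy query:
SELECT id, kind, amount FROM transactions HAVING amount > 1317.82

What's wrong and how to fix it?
Bug: HAVING filters the output of aggregation, but this query has no GROUP BY and no aggregate functions, so SQLite rejects it (HAVING clause on a non-aggregate query); the condition here is per row

Fix: Replace HAVING with WHERE since the condition applies to individual rows

Corrected query:
SELECT id, kind, amount FROM transactions WHERE amount > 1317.82

Result:
id | kind       | amount 
---+------------+--------
1  | withdrawal | 4047.96
2  | refund     | 3997.26
4  | payment    | 2286.92
6  | transfer   | 2592.43
7  | transfer   | 4311.97
8  | interest   | 4832.73
9  | interest   | 2659.13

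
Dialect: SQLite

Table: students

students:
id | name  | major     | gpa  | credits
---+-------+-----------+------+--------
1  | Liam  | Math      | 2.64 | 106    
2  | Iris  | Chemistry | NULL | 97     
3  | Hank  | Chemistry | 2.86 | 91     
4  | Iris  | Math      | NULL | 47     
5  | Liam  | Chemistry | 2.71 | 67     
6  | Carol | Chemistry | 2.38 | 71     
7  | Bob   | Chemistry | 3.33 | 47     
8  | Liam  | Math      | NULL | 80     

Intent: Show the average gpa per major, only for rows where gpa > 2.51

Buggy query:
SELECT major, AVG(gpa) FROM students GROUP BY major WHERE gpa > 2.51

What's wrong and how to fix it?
Bug: Row-level WHERE must come before GROUP BY in the clause order

Fix: Move the WHERE clause before GROUP BY

Corrected query:
SELECT major, AVG(gpa) FROM students WHERE gpa > 2.51 GROUP BY major

Result:
major     | AVG(gpa)
----------+---------
Chemistry | 2.966667
Math      | 2.64    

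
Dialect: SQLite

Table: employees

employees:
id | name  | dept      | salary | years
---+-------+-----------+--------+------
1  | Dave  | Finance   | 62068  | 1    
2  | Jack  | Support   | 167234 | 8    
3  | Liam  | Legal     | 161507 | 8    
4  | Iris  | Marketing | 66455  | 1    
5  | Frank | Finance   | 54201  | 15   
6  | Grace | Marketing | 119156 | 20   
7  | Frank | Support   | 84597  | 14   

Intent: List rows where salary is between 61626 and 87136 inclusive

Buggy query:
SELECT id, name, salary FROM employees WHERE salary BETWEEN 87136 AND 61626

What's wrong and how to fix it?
Bug: BETWEEN expects the lower bound first; with 87136 AND 61626 the range is empty

Fix: Swap the bounds so the smaller value comes first

Corrected query:
SELECT id, name, salary FROM employees WHERE salary BETWEEN 61626 AND 87136

Result:
id | name  | salary
---+-------+-------
1  | Dave  | 62068 
4  | Iris  | 66455 
7  | Frank | 84597 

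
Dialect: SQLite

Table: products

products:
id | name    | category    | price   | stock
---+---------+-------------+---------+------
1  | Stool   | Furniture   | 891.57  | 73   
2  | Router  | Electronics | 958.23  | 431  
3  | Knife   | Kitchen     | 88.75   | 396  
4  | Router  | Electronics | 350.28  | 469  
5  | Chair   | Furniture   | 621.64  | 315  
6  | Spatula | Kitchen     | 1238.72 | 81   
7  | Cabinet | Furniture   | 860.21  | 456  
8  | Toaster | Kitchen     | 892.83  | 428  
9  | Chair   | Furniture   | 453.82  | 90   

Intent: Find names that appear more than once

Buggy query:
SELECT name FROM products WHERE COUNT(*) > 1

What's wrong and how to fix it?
Bug: WHERE can't reference COUNT(*); aggregates are computed after WHERE

Fix: Group first, then use HAVING for the count condition

Corrected query:
SELECT name FROM products GROUP BY name HAVING COUNT(*) > 1

Result:
name  
------
Chair 
Router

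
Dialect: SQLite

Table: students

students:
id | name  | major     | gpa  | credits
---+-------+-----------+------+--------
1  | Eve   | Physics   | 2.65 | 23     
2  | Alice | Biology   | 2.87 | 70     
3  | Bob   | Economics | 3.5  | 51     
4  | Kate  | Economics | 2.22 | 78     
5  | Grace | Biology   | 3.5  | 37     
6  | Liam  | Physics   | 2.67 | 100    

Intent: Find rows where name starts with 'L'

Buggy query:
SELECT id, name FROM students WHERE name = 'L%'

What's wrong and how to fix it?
Bug: Wildcards only work with LIKE; '=' treats '%' as a literal character

Fix: Use LIKE for wildcard pattern matching

Corrected query:
SELECT id, name FROM students WHERE name LIKE 'L%'

Result:
id | name
---+-----
6  | Liam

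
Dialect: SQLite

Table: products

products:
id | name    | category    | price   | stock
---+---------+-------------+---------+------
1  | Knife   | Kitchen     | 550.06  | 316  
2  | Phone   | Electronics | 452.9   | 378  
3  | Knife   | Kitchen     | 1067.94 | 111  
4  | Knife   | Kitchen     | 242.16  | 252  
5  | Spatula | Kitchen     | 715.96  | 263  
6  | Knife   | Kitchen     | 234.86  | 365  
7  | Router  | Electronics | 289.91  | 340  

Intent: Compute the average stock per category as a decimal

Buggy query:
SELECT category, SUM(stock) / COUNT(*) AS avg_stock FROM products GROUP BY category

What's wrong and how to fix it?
Bug: Both operands are integers, so '/' performs integer division and truncates

Fix: Cast one side to REAL so the division keeps the fractional part

Corrected query:
SELECT category, SUM(stock) * 1.0 / COUNT(*) AS avg_stock FROM products GROUP BY category

Result:
category    | avg_stock
------------+----------
Electronics | 359      
Kitchen     | 261.4    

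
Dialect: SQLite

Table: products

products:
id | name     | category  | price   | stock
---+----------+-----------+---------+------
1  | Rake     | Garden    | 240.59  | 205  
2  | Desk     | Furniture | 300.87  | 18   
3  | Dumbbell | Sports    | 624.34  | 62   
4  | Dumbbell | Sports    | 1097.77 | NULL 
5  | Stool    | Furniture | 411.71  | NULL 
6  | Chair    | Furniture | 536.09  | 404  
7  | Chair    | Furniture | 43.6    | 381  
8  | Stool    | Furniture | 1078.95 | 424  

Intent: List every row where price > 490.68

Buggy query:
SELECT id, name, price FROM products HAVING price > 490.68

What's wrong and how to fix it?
Bug: HAVING filters the output of aggregation, but this query has no GROUP BY and no aggregate functions, so SQLite rejects it (HAVING clause on a non-aggregate query); the condition here is per row

Fix: Use WHERE for row-level filtering

Corrected query:
SELECT id, name, price FROM products WHERE price > 490.68

Result:
id | name     | price  
---+----------+--------
3  | Dumbbell | 624.34 
4  | Dumbbell | 1097.77
6  | Chair    | 536.09 
8  | Stool    | 1078.95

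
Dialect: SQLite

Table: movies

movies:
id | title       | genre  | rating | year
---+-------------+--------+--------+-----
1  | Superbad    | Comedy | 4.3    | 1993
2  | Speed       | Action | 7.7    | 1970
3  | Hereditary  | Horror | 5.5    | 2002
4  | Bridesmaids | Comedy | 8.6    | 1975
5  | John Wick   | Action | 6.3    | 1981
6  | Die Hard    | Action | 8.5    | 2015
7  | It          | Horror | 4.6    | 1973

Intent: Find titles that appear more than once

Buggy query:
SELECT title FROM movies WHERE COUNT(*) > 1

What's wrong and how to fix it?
Bug: WHERE can't reference COUNT(*); aggregates are computed after WHERE

Fix: GROUP BY title, then filter groups with HAVING COUNT(*) > 1

Corrected query:
SELECT title FROM movies GROUP BY title HAVING COUNT(*) > 1

Result:
(no rows)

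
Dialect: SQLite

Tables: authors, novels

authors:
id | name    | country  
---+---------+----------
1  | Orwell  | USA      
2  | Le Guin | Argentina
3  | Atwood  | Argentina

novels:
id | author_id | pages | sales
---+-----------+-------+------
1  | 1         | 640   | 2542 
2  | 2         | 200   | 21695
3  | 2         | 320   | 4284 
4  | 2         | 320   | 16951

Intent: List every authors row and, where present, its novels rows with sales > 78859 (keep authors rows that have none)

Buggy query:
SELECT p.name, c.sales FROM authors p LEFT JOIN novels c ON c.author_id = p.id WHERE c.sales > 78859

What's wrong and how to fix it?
Bug: Filtering c.sales in WHERE discards the NULL rows produced by LEFT JOIN, turning it into an inner join

Fix: Move the right-table condition into the ON clause so unmatched parents are kept

Corrected query:
SELECT p.name, c.sales FROM authors p LEFT JOIN novels c ON c.author_id = p.id AND c.sales > 78859

Result:
name    | sales
--------+------
Orwell  | NULL 
Le Guin | NULL 
Atwood  | NULL 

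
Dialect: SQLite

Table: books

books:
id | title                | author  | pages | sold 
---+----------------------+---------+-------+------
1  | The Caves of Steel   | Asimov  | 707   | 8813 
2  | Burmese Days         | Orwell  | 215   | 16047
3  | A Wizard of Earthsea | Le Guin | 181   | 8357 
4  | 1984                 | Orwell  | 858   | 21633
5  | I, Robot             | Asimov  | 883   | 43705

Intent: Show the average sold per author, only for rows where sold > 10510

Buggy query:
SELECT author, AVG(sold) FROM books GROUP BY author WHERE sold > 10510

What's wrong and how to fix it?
Bug: Row-level WHERE must come before GROUP BY in the clause order

Fix: Place WHERE between FROM and GROUP BY

Corrected query:
SELECT author, AVG(sold) FROM books WHERE sold > 10510 GROUP BY author

Result:
author | AVG(sold)
-------+----------
Asimov | 43705    
Orwell | 18840    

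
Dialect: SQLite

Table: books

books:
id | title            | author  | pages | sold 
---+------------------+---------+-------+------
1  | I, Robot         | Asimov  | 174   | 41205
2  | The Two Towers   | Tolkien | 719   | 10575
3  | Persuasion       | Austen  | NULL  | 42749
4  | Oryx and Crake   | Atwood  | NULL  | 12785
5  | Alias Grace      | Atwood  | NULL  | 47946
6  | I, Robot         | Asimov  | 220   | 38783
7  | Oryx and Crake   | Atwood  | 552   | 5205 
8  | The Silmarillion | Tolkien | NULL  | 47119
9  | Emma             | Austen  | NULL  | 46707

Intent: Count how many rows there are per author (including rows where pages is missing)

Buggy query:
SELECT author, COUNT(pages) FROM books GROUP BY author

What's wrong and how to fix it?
Bug: COUNT(pages) skips NULLs, so groups with missing pages are undercounted

Fix: Use COUNT(*) to count all rows regardless of NULL

Corrected query:
SELECT author, COUNT(*) FROM books GROUP BY author

Result:
author  | COUNT(*)
--------+---------
Asimov  | 2       
Atwood  | 3       
Austen  | 2       
Tolkien | 2       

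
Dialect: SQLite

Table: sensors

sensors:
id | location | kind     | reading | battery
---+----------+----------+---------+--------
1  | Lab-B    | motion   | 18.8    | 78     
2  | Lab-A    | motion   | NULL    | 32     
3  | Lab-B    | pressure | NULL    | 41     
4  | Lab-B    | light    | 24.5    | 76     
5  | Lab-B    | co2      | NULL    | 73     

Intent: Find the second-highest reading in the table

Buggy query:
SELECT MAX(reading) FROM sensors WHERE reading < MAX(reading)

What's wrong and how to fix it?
Bug: MAX(reading) on the right of the comparison is an aggregate-in-WHERE error

Fix: Put the inner MAX in a scalar subquery

Corrected query:
SELECT MAX(reading) FROM sensors WHERE reading < (SELECT MAX(reading) FROM sensors)

Result:
MAX(reading)
------------
18.8        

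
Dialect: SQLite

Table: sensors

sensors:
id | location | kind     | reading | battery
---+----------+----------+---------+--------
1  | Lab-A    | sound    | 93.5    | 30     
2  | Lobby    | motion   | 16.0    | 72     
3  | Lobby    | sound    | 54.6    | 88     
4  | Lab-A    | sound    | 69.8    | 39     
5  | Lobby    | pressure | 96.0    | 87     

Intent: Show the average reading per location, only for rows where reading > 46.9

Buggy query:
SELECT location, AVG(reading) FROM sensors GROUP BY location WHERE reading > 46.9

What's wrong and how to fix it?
Bug: Row-level WHERE must come before GROUP BY in the clause order

Fix: Place WHERE between FROM and GROUP BY

Corrected query:
SELECT location, AVG(reading) FROM sensors WHERE reading > 46.9 GROUP BY location

Result:
location | AVG(reading)
---------+-------------
Lab-A    | 81.65       
Lobby    | 75.3        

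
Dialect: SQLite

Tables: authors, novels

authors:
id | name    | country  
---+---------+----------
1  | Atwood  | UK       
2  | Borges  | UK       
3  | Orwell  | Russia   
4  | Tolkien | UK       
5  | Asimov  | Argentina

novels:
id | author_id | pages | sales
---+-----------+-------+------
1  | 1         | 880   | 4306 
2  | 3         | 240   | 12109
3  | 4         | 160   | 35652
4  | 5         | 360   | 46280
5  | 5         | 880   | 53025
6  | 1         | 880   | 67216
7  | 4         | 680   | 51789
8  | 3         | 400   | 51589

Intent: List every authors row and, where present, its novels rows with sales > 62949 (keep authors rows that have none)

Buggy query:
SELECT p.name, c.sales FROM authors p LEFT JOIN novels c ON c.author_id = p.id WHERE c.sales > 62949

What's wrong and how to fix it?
Bug: Filtering c.sales in WHERE discards the NULL rows produced by LEFT JOIN, turning it into an inner join

Fix: Put 'c.sales > 62949' in the JOIN's ON clause instead of WHERE

Corrected query:
SELECT p.name, c.sales FROM authors p LEFT JOIN novels c ON c.author_id = p.id AND c.sales > 62949

Result:
name    | sales
--------+------
Atwood  | 67216
Borges  | NULL 
Orwell  | NULL 
Tolkien | NULL 
Asimov  | NULL 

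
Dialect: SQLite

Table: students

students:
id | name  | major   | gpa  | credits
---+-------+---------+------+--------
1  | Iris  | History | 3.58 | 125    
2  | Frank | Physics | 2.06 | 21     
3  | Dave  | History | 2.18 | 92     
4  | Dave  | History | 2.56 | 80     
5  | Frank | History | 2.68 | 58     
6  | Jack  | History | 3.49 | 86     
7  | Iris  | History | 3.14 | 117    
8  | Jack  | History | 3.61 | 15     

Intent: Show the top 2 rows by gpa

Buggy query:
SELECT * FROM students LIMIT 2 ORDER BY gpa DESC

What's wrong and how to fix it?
Bug: LIMIT must come after ORDER BY

Fix: Sort with ORDER BY, then apply LIMIT

Corrected query:
SELECT * FROM students ORDER BY gpa DESC LIMIT 2

Result:
id | name | major   | gpa  | credits
---+------+---------+------+--------
8  | Jack | History | 3.61 | 15     
1  | Iris | History | 3.58 | 125    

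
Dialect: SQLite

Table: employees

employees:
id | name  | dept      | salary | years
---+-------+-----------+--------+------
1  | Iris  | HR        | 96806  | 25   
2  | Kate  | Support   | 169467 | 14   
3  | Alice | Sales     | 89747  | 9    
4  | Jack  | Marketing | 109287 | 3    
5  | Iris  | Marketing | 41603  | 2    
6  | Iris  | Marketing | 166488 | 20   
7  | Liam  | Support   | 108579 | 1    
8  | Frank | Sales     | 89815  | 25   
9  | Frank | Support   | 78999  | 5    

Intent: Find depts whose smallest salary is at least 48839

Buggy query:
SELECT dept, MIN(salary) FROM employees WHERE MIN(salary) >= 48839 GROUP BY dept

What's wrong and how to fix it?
Bug: MIN() in WHERE is a misuse of aggregate

Fix: Use HAVING for the per-group MIN condition

Corrected query:
SELECT dept, MIN(salary) FROM employees GROUP BY dept HAVING MIN(salary) >= 48839

Result:
dept    | MIN(salary)
--------+------------
HR      | 96806      
Sales   | 89747      
Support | 78999      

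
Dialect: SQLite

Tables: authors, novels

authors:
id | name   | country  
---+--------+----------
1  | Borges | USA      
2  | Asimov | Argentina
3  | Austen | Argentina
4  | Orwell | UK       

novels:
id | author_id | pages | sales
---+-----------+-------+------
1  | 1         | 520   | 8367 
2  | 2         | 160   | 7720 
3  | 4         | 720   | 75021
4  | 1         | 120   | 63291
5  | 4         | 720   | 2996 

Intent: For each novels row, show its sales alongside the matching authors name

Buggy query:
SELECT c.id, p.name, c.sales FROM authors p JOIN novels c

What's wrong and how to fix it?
Bug: JOIN with no ON clause produces a cartesian product; every novels row pairs with every authors row

Fix: Specify the join condition linking the foreign key to the parent id

Corrected query:
SELECT c.id, p.name, c.sales FROM authors p JOIN novels c ON c.author_id = p.id

Result:
id | name   | sales
---+--------+------
1  | Borges | 8367 
2  | Asimov | 7720 
3  | Orwell | 75021
4  | Borges | 63291
5  | Orwell | 2996 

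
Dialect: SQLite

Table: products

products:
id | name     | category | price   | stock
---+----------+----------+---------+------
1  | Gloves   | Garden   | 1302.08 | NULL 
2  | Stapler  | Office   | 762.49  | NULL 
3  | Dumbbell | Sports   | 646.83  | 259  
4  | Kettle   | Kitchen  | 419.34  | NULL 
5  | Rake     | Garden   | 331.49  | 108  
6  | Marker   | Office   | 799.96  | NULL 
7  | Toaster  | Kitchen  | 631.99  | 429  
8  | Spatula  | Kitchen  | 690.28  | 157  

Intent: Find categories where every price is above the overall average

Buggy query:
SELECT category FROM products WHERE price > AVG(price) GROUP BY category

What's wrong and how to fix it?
Bug: WHERE evaluates per row before aggregation, so AVG() is unavailable

Fix: Use a subquery for AVG and a HAVING MIN(...) filter so the condition holds for every row in the group

Corrected query:
SELECT category FROM products GROUP BY category HAVING MIN(price) > (SELECT AVG(price) FROM products)

Result:
category
--------
Office  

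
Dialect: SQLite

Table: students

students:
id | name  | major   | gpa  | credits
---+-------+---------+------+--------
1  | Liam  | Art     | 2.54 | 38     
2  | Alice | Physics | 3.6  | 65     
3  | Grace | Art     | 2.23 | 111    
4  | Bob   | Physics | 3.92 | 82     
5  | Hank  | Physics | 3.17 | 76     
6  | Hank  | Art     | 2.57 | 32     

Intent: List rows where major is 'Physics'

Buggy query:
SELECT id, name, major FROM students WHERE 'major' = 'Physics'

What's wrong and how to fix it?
Bug: Single quotes denote string literals in SQL; the column name is being compared as a constant string

Fix: Remove the quotes around the column name (or use double quotes for an identifier)

Corrected query:
SELECT id, name, major FROM students WHERE major = 'Physics'

Result:
id | name  | major  
---+-------+--------
2  | Alice | Physics
4  | Bob   | Physics
5  | Hank  | Physics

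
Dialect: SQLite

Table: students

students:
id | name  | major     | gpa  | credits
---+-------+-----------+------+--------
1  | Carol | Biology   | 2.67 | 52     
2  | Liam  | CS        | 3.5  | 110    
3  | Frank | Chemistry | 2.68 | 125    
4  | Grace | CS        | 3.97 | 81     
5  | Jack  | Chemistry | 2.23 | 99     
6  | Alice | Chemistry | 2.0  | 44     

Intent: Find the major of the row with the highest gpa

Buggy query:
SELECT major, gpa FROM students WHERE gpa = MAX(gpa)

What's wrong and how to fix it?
Bug: WHERE is evaluated per row; an aggregate over the whole table isn't defined there

Fix: Use a subquery: WHERE gpa = (SELECT MAX(gpa) FROM students)

Corrected query:
SELECT major, gpa FROM students WHERE gpa = (SELECT MAX(gpa) FROM students)

Result:
major | gpa 
------+-----
CS    | 3.97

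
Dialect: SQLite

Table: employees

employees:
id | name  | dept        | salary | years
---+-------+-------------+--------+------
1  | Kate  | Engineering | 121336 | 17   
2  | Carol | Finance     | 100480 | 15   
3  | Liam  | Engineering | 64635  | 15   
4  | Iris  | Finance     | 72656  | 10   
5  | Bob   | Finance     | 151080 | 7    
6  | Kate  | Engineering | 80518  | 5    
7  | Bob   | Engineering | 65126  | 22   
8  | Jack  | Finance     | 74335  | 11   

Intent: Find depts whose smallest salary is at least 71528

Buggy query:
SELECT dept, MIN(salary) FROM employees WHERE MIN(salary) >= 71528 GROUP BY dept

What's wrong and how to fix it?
Bug: Aggregates like MIN are computed per group after WHERE runs

Fix: Replace WHERE with HAVING after the GROUP BY

Corrected query:
SELECT dept, MIN(salary) FROM employees GROUP BY dept HAVING MIN(salary) >= 71528

Result:
dept    | MIN(salary)
--------+------------
Finance | 72656      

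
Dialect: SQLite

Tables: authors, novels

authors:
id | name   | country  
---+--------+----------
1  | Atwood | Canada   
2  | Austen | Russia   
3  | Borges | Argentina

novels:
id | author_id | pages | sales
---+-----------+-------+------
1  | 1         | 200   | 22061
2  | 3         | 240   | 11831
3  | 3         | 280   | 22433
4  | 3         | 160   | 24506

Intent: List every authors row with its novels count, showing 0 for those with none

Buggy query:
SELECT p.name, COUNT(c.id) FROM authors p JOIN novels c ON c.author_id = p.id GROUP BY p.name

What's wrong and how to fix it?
Bug: An inner join excludes parents with zero children

Fix: Use LEFT JOIN so parents without children still appear (COUNT(c.id) gives 0)

Corrected query:
SELECT p.name, COUNT(c.id) FROM authors p LEFT JOIN novels c ON c.author_id = p.id GROUP BY p.name

Result:
name   | COUNT(c.id)
-------+------------
Atwood | 1          
Austen | 0          
Borges | 3          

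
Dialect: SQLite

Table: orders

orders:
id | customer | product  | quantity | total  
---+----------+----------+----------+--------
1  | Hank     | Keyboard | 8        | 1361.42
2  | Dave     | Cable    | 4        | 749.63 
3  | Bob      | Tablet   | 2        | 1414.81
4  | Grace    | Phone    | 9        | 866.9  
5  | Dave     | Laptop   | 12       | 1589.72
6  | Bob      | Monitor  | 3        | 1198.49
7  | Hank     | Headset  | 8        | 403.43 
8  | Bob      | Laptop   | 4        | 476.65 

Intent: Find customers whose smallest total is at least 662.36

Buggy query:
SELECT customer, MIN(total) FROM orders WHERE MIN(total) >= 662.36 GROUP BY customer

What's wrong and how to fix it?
Bug: Aggregates like MIN are computed per group after WHERE runs

Fix: Replace WHERE with HAVING after the GROUP BY

Corrected query:
SELECT customer, MIN(total) FROM orders GROUP BY customer HAVING MIN(total) >= 662.36

Result:
customer | MIN(total)
---------+-----------
Dave     | 749.63    
Grace    | 866.9     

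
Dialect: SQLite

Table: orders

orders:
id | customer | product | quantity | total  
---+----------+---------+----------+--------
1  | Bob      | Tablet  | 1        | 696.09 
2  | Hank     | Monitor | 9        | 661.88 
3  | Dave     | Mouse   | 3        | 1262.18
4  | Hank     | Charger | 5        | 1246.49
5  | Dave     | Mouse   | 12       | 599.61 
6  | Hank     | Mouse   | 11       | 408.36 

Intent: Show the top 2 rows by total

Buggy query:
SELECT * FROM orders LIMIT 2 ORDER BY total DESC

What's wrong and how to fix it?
Bug: ORDER BY cannot follow LIMIT; LIMIT is the final clause

Fix: Sort with ORDER BY, then apply LIMIT

Corrected query:
SELECT * FROM orders ORDER BY total DESC LIMIT 2

Result:
id | customer | product | quantity | total  
---+----------+---------+----------+--------
3  | Dave     | Mouse   | 3        | 1262.18
4  | Hank     | Charger | 5        | 1246.49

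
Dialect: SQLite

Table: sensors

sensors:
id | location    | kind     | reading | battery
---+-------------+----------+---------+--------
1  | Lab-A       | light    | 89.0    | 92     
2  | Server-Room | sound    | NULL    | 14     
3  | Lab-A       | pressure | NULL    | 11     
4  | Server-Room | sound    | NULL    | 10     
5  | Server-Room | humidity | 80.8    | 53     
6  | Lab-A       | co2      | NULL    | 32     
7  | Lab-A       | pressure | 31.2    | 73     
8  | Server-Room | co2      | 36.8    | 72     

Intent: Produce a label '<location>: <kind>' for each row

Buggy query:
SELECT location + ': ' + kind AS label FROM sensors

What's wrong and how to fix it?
Bug: SQLite uses || for string concatenation; + coerces text to numbers (yielding 0)

Fix: Replace + with || to concatenate text

Corrected query:
SELECT location || ': ' || kind AS label FROM sensors

Result:
label                
---------------------
Lab-A: light         
Server-Room: sound   
Lab-A: pressure      
Server-Room: sound   
Server-Room: humidity
Lab-A: co2           
Lab-A: pressure      
Server-Room: co2     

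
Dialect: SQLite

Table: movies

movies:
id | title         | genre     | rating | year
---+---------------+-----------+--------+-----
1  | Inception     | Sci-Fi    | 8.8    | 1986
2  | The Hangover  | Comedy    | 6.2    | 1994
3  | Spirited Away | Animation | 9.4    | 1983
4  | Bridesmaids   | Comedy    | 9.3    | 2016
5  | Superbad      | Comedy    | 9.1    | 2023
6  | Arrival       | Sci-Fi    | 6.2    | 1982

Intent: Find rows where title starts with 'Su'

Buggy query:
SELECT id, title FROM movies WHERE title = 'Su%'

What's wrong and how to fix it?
Bug: '=' compares the literal string including the % character; pattern matching needs LIKE

Fix: Use LIKE for wildcard pattern matching

Corrected query:
SELECT id, title FROM movies WHERE title LIKE 'Su%'

Result:
id | title   
---+---------
5  | Superbad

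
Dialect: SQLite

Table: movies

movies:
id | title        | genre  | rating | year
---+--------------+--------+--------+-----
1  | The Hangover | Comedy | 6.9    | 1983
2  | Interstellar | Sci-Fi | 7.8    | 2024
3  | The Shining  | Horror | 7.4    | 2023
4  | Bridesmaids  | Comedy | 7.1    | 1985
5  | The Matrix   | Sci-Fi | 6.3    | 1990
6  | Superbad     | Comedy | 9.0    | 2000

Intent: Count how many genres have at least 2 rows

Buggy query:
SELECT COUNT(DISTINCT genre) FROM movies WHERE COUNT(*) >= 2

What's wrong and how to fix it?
Bug: WHERE filters individual rows, not groups, so a group-level COUNT is invalid there

Fix: Group first with HAVING COUNT(*) >= 2, then COUNT the resulting groups

Corrected query:
SELECT COUNT(*) FROM (SELECT genre FROM movies GROUP BY genre HAVING COUNT(*) >= 2)

Result:
COUNT(*)
--------
2       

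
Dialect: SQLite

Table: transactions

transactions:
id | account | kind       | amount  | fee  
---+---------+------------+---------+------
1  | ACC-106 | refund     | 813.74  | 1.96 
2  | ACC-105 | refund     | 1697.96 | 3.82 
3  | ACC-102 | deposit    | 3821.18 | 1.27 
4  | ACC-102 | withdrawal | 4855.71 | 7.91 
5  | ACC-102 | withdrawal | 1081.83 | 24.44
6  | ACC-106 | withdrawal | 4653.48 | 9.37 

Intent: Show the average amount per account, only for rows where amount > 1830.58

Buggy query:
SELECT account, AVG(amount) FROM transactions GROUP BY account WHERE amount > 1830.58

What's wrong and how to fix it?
Bug: Row-level WHERE must come before GROUP BY in the clause order

Fix: Move the WHERE clause before GROUP BY

Corrected query:
SELECT account, AVG(amount) FROM transactions WHERE amount > 1830.58 GROUP BY account

Result:
account | AVG(amount)
--------+------------
ACC-102 | 4338.445   
ACC-106 | 4653.48    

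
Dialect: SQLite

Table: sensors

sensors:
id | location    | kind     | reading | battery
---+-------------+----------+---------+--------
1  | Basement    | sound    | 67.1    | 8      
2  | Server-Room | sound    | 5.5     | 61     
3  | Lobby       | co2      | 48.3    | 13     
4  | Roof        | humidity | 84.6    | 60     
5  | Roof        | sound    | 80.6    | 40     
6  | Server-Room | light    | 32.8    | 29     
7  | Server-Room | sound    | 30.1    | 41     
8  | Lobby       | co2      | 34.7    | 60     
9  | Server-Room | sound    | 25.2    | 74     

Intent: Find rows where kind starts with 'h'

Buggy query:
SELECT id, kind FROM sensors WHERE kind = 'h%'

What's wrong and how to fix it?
Bug: Wildcards only work with LIKE; '=' treats '%' as a literal character

Fix: Replace '=' with LIKE so 'h%' is treated as a pattern

Corrected query:
SELECT id, kind FROM sensors WHERE kind LIKE 'h%'

Result:
id | kind    
---+---------
4  | humidity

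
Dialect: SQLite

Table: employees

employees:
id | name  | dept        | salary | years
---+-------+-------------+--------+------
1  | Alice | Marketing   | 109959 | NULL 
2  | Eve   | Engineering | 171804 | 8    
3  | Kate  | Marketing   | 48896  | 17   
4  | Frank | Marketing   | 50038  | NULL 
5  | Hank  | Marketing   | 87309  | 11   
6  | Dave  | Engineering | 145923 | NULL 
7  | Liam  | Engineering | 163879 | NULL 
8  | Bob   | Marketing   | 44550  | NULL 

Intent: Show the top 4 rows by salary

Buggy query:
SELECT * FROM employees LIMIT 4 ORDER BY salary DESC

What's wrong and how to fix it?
Bug: ORDER BY cannot follow LIMIT; LIMIT is the final clause

Fix: Swap the clauses: ORDER BY first, then LIMIT

Corrected query:
SELECT * FROM employees ORDER BY salary DESC LIMIT 4

Result:
id | name  | dept        | salary | years
---+-------+-------------+--------+------
2  | Eve   | Engineering | 171804 | 8    
7  | Liam  | Engineering | 163879 | NULL 
6  | Dave  | Engineering | 145923 | NULL 
1  | Alice | Marketing   | 109959 | NULL 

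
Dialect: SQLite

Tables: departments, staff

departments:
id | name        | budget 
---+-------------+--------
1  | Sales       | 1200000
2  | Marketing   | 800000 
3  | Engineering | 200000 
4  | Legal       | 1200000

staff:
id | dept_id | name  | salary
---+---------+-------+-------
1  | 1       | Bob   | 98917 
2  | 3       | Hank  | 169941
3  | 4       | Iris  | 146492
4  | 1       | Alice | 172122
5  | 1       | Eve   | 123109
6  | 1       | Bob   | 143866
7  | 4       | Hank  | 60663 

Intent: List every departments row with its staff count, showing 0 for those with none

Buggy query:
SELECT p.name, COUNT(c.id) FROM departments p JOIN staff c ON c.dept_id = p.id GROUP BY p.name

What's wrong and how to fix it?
Bug: INNER JOIN drops departments rows that have no matching staff rows

Fix: Use LEFT JOIN so parents without children still appear (COUNT(c.id) gives 0)

Corrected query:
SELECT p.name, COUNT(c.id) FROM departments p LEFT JOIN staff c ON c.dept_id = p.id GROUP BY p.name

Result:
name        | COUNT(c.id)
------------+------------
Engineering | 1          
Legal       | 2          
Marketing   | 0          
Sales       | 4          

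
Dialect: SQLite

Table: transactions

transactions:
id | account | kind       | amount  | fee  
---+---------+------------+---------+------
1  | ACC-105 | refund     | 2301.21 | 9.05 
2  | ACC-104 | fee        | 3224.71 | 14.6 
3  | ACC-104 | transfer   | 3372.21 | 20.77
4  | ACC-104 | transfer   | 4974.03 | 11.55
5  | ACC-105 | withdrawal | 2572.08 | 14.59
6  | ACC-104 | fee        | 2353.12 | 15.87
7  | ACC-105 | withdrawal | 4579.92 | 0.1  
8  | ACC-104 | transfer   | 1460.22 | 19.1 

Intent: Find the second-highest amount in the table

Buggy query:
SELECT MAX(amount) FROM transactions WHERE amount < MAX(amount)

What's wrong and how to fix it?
Bug: The inner MAX is an aggregate inside WHERE, which is not allowed

Fix: Compute the overall MAX in a subquery, then take MAX of rows below it

Corrected query:
SELECT MAX(amount) FROM transactions WHERE amount < (SELECT MAX(amount) FROM transactions)

Result:
MAX(amount)
-----------
4579.92    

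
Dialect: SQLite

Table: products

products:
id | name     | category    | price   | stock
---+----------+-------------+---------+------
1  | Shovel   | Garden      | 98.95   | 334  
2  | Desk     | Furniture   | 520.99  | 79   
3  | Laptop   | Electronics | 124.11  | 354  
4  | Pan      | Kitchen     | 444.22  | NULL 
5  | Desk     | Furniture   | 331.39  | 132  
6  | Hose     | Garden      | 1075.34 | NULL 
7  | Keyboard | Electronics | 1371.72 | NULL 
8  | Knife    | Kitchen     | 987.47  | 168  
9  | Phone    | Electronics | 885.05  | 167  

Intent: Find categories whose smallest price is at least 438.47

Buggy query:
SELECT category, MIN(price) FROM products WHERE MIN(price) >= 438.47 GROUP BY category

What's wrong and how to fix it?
Bug: MIN() in WHERE is a misuse of aggregate

Fix: Use HAVING for the per-group MIN condition

Corrected query:
SELECT category, MIN(price) FROM products GROUP BY category HAVING MIN(price) >= 438.47

Result:
category | MIN(price)
---------+-----------
Kitchen  | 444.22    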